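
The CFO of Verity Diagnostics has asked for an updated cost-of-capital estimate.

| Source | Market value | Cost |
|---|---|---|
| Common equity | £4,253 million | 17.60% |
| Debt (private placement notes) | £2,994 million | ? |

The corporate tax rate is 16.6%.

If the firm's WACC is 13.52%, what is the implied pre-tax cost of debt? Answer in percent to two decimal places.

9.26%

Total capital V = 4253 + 2994 = 7247.
Equity weight = 4253/7247 = 0.5869.
Private placement notes weight = 2994/7247 = 0.4131.
Equity contribution = 0.5869 × 17.6% = 10.3288%.
Remaining for debt = 13.52% − 10.3288% = 3.1912%.
Rd × (1 − 16.6%) × 0.4131 = 3.1912%  ⇒  Rd = 9.2618%.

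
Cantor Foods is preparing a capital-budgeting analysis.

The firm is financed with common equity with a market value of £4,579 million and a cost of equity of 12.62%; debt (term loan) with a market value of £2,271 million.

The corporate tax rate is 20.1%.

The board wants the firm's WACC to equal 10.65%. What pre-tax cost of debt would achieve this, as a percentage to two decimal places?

Total capital V = 4579 + 2271 = 6850.
Equity weight = 4579/6850 = 0.6685.
Term loan weight = 2271/6850 = 0.3315.
Equity contribution = 0.6685 × 12.62% = 8.4361%.
Remaining for debt = 10.65% − 8.4361% = 2.2139%.
Rd × (1 − 20.1%) × 0.3315 = 2.2139%  ⇒  Rd = 8.3578%.

8.36%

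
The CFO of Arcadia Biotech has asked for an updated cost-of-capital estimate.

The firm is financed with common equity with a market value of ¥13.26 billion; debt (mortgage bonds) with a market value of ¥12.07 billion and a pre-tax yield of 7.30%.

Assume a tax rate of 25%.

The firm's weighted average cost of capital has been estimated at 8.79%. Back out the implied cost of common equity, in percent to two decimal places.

Total capital V = 13.26 + 12.07 = 25.33.
Equity weight = 13.26/25.33 = 0.5235.
Mortgage bonds weight = 12.07/25.33 = 0.4765.
Debt contribution = 0.4765 × 7.3% × (1 − 25%) = 2.6089%.
Required equity contribution = 8.79% − 2.6089% = 6.1811%.
Re = 6.1811% / 0.5235 = 11.8075%.

11.81%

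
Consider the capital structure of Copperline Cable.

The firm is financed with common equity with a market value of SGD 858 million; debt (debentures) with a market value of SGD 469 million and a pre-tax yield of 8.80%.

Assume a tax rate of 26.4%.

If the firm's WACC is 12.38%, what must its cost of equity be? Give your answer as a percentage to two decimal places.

Total capital V = 858 + 469 = 1327.
Equity weight = 858/1327 = 0.6466.
Debentures weight = 469/1327 = 0.3534.
Debt contribution = 0.3534 × 8.8% × (1 − 26.4%) = 2.2891%.
Required equity contribution = 12.38% − 2.2891% = 10.0909%.
Re = 10.0909% / 0.6466 = 15.6068%.

15.61%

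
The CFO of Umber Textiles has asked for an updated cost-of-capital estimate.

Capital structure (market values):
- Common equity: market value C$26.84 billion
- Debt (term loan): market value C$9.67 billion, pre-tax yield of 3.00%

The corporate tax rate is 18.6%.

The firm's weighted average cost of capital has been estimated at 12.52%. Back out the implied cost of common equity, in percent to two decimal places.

Total capital V = 26.84 + 9.67 = 36.51.
Equity weight = 26.84/36.51 = 0.7351.
Term loan weight = 9.67/36.51 = 0.2649.
Debt contribution = 0.2649 × 3% × (1 − 18.6%) = 0.6468%.
Required equity contribution = 12.52% − 0.6468% = 11.8732%.
Re = 11.8732% / 0.7351 = 16.1509%.

16.15%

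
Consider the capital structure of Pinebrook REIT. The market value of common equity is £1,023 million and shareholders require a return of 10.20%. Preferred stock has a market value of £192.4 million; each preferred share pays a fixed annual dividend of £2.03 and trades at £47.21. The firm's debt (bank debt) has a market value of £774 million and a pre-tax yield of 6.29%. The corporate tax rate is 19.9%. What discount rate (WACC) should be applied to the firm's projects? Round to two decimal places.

Cost of preferred: Rp = 2.03 / 47.21 = 4.2999%.
Total capital V = 1023 + 192.4 + 774 = 1989.4.
Equity: weight = 1023/1989.4 = 0.5142; cost = 10.2%.
Preferred: weight = 192.4/1989.4 = 0.0967; cost = 4.2999%.
Bank debt: weight = 774/1989.4 = 0.3891; after-tax cost = 6.29% × (1 − 19.9%) = 5.0383%.
WACC = 0.5142 × 10.2000% + 0.0967 × 4.2999% + 0.3891 × 5.0383% = 7.6212%.

7.62%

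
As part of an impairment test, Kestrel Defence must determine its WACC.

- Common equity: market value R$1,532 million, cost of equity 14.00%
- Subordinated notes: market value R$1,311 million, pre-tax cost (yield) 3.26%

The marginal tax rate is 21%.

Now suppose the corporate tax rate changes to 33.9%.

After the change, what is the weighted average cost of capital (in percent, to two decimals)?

After the change:
Total capital V = 1532 + 1311 = 2843.
Equity: weight = 1532/2843 = 0.5389; cost = 14%.
Subordinated notes: weight = 1311/2843 = 0.4611; after-tax cost = 3.26% × (1 − 33.9%) = 2.1549%.
WACC = 0.5389 × 14.0000% + 0.4611 × 2.1549% = 8.5378%.

8.54%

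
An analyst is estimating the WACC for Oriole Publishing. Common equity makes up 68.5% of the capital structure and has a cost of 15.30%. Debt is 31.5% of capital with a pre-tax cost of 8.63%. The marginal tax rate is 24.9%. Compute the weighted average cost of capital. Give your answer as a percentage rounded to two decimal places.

12.52%

After-tax cost of debt = 8.63% × (1 − 24.9%) = 6.4811%.
WACC = 0.685 × 15.3000% + 0.315 × 6.4811% = 12.5221%.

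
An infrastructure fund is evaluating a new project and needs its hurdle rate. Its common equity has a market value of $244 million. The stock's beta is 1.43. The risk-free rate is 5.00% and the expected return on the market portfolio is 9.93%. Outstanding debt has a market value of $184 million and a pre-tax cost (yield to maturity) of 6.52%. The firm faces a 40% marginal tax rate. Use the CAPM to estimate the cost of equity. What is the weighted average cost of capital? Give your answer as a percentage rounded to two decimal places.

Market risk premium = 9.93% − 5.0% = 4.93%.
Cost of equity via CAPM: Re = 5.0% + 1.43 × 4.93% = 12.0499%.
Total capital V = 244 + 184 = 428.
Equity: weight = 244/428 = 0.5701; cost = 12.0499%.
Debt: weight = 184/428 = 0.4299; after-tax cost = 6.52% × (1 − 40%) = 3.9120%.
WACC = 0.5701 × 12.0499% + 0.4299 × 3.9120% = 8.5514%.

8.55%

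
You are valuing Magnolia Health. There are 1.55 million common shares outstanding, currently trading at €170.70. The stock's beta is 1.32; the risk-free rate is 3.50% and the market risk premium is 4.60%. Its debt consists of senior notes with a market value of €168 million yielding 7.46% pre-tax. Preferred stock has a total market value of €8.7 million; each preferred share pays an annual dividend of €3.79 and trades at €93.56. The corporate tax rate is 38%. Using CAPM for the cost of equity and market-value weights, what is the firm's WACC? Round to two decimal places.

Cost of equity via CAPM: Re = 3.5% + 1.32 × 4.6% = 9.5720%.
Cost of preferred: Rp = 3.79 / 93.56 = 4.0509%.
Market value of equity E = 170.7 × 1.55m = 264.585m.
Total capital V = 264.585 + 8.7 + 168 = 441.285.
Equity: weight = 264.585/441.285 = 0.5996; cost = 9.572%.
Preferred: weight = 8.7/441.285 = 0.0197; cost = 4.0509%.
Senior notes: weight = 168/441.285 = 0.3807; after-tax cost = 7.46% × (1 − 38%) = 4.6252%.
WACC = 0.5996 × 9.5720% + 0.0197 × 4.0509% + 0.3807 × 4.6252% = 7.5799%.

7.58%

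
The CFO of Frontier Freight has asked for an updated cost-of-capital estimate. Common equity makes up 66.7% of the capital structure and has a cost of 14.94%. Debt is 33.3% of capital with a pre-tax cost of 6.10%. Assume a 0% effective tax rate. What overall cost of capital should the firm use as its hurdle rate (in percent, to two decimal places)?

After-tax cost of debt = 6.1% × (1 − 0%) = 6.1000%.
WACC = 0.667 × 14.9400% + 0.333 × 6.1000% = 11.9963%.

12.00%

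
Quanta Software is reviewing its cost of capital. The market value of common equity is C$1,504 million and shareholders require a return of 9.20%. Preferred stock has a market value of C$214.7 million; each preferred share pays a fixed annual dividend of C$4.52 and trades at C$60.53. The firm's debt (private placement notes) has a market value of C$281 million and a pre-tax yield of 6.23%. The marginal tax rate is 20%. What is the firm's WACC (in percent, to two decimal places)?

8.42%

Cost of preferred: Rp = 4.52 / 60.53 = 7.4674%.
Total capital V = 1504 + 214.7 + 281 = 1999.7.
Equity: weight = 1504/1999.7 = 0.7521; cost = 9.2%.
Preferred: weight = 214.7/1999.7 = 0.1074; cost = 7.4674%.
Private placement notes: weight = 281/1999.7 = 0.1405; after-tax cost = 6.23% × (1 − 20%) = 4.9840%.
WACC = 0.7521 × 9.2000% + 0.1074 × 7.4674% + 0.1405 × 4.9840% = 8.4215%.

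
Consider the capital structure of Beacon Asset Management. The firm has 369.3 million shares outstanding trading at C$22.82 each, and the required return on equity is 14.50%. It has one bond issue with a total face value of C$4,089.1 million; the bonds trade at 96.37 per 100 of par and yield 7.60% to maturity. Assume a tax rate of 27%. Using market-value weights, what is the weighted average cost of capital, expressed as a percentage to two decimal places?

Market value of equity E = 22.82 × 369.3m = 8427.426m. Market value of debt D = 4089.1m × 96.37/100 = 3940.66567m.
Total capital V = 8427.426 + 3940.66567 = 12368.09167.
Equity: weight = 8427.426/12368.09167 = 0.6814; cost = 14.5%.
Bonds outstanding: weight = 3940.66567/12368.09167 = 0.3186; after-tax cost = 7.6% × (1 − 27%) = 5.5480%.
WACC = 0.6814 × 14.5000% + 0.3186 × 5.5480% = 11.6478%.

11.65%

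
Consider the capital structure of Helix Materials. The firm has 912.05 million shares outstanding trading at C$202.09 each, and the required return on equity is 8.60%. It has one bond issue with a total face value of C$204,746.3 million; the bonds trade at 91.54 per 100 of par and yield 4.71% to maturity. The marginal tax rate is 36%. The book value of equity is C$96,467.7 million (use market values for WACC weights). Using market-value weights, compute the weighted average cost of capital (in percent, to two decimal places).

5.78%

Market value of equity E = 202.09 × 912.05m = 184316.1845m. Market value of debt D = 204746.3m × 91.54/100 = 187424.76302m.
Total capital V = 184316.1845 + 187424.76302 = 371740.94752.
Equity: weight = 184316.1845/371740.94752 = 0.4958; cost = 8.6%.
Bonds outstanding: weight = 187424.76302/371740.94752 = 0.5042; after-tax cost = 4.71% × (1 − 36%) = 3.0144%.
WACC = 0.4958 × 8.6000% + 0.5042 × 3.0144% = 5.7838%.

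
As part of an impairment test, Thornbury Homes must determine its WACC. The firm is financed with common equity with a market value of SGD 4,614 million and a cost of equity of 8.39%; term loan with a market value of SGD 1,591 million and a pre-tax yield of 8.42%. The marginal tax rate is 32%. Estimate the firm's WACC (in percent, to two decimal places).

Total capital V = 4614 + 1591 = 6205.
Equity: weight = 4614/6205 = 0.7436; cost = 8.39%.
Term loan: weight = 1591/6205 = 0.2564; after-tax cost = 8.42% × (1 − 32%) = 5.7256%.
WACC = 0.7436 × 8.3900% + 0.2564 × 5.7256% = 7.7068%.

7.71%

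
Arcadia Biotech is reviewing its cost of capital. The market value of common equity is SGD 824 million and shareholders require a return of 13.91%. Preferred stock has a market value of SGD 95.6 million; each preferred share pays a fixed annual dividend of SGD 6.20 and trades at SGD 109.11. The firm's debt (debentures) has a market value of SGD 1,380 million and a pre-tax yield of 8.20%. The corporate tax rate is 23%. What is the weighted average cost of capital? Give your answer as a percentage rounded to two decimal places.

Cost of preferred: Rp = 6.2 / 109.11 = 5.6823%.
Total capital V = 824 + 95.6 + 1380 = 2299.6.
Equity: weight = 824/2299.6 = 0.3583; cost = 13.91%.
Preferred: weight = 95.6/2299.6 = 0.0416; cost = 5.6823%.
Debentures: weight = 1380/2299.6 = 0.6001; after-tax cost = 8.2% × (1 − 23%) = 6.3140%.
WACC = 0.3583 × 13.9100% + 0.0416 × 5.6823% + 0.6001 × 6.3140% = 9.0096%.

9.01%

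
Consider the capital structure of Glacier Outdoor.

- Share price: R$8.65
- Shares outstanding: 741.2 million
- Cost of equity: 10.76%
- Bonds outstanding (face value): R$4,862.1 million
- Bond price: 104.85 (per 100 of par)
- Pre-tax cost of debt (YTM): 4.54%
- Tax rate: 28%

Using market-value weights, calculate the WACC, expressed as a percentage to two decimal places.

Market value of equity E = 8.65 × 741.2m = 6411.38m. Market value of debt D = 4862.1m × 104.85/100 = 5097.91185m.
Total capital V = 6411.38 + 5097.91185 = 11509.29185.
Equity: weight = 6411.38/11509.29185 = 0.5571; cost = 10.76%.
Bonds outstanding: weight = 5097.91185/11509.29185 = 0.4429; after-tax cost = 4.54% × (1 − 28%) = 3.2688%.
WACC = 0.5571 × 10.7600% + 0.4429 × 3.2688% = 7.4419%.

7.44%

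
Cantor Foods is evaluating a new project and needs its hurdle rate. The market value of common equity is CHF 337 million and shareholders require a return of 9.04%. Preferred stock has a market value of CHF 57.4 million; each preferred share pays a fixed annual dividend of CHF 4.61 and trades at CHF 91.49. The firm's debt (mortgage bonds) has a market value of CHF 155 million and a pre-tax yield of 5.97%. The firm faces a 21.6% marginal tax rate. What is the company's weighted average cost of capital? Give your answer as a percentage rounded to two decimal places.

7.39%

Cost of preferred: Rp = 4.61 / 91.49 = 5.0388%.
Total capital V = 337 + 57.4 + 155 = 549.4.
Equity: weight = 337/549.4 = 0.6134; cost = 9.04%.
Preferred: weight = 57.4/549.4 = 0.1045; cost = 5.0388%.
Mortgage bonds: weight = 155/549.4 = 0.2821; after-tax cost = 5.97% × (1 − 21.6%) = 4.6805%.
WACC = 0.6134 × 9.0400% + 0.1045 × 5.0388% + 0.2821 × 4.6805% = 7.3920%.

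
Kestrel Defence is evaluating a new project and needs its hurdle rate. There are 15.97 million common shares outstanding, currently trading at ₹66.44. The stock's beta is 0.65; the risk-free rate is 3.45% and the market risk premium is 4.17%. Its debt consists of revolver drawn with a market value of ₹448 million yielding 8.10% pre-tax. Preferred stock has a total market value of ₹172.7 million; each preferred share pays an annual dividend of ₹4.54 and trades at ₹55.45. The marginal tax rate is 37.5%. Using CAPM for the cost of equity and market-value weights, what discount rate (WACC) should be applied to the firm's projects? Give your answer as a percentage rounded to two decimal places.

Cost of equity via CAPM: Re = 3.45% + 0.65 × 4.17% = 6.1605%.
Cost of preferred: Rp = 4.54 / 55.45 = 8.1876%.
Market value of equity E = 66.44 × 15.97m = 1061.0468m.
Total capital V = 1061.0468 + 172.7 + 448 = 1681.7468.
Equity: weight = 1061.0468/1681.7468 = 0.6309; cost = 6.1605%.
Preferred: weight = 172.7/1681.7468 = 0.1027; cost = 8.1876%.
Revolver drawn: weight = 448/1681.7468 = 0.2664; after-tax cost = 8.1% × (1 − 37.5%) = 5.0625%.
WACC = 0.6309 × 6.1605% + 0.1027 × 8.1876% + 0.2664 × 5.0625% = 6.0762%.

6.08%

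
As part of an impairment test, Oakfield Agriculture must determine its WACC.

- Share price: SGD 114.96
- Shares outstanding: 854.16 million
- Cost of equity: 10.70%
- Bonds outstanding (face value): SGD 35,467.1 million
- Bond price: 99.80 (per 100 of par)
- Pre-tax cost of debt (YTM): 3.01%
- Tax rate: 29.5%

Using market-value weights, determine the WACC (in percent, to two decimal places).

Market value of equity E = 114.96 × 854.16m = 98194.2336m. Market value of debt D = 35467.1m × 99.8/100 = 35396.1658m.
Total capital V = 98194.2336 + 35396.1658 = 133590.3994.
Equity: weight = 98194.2336/133590.3994 = 0.7350; cost = 10.7%.
Bonds outstanding: weight = 35396.1658/133590.3994 = 0.2650; after-tax cost = 3.01% × (1 − 29.5%) = 2.1221%.
WACC = 0.7350 × 10.7000% + 0.2650 × 2.1221% = 8.4272%.

8.43%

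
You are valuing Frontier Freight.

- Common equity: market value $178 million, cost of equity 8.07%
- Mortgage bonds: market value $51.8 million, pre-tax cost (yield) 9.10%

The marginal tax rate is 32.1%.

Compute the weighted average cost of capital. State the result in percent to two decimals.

7.64%

Total capital V = 178 + 51.8 = 229.8.
Equity: weight = 178/229.8 = 0.7746; cost = 8.07%.
Mortgage bonds: weight = 51.8/229.8 = 0.2254; after-tax cost = 9.1% × (1 − 32.1%) = 6.1789%.
WACC = 0.7746 × 8.0700% + 0.2254 × 6.1789% = 7.6437%.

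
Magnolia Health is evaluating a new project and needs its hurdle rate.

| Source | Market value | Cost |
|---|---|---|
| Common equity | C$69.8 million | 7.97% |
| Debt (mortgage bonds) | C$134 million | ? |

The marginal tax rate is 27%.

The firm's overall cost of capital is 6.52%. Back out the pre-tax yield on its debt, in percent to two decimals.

7.90%

Total capital V = 69.8 + 134 = 203.8.
Equity weight = 69.8/203.8 = 0.3425.
Mortgage bonds weight = 134/203.8 = 0.6575.
Equity contribution = 0.3425 × 7.97% = 2.7297%.
Remaining for debt = 6.52% − 2.7297% = 3.7903%.
Rd × (1 − 27%) × 0.6575 = 3.7903%  ⇒  Rd = 7.8969%.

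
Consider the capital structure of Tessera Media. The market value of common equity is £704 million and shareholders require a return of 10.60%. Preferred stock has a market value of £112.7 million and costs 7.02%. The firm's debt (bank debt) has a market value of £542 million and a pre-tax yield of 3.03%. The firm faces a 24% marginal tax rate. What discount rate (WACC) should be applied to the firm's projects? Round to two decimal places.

6.99%

Total capital V = 704 + 112.7 + 542 = 1358.7.
Equity: weight = 704/1358.7 = 0.5181; cost = 10.6%.
Preferred: weight = 112.7/1358.7 = 0.0829; cost = 7.02%.
Bank debt: weight = 542/1358.7 = 0.3989; after-tax cost = 3.03% × (1 − 24%) = 2.3028%.
WACC = 0.5181 × 10.6000% + 0.0829 × 7.0200% + 0.3989 × 2.3028% = 6.9932%.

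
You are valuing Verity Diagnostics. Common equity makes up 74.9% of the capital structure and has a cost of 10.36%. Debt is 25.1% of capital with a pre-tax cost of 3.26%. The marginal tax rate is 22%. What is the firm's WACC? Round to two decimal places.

8.40%

After-tax cost of debt = 3.26% × (1 − 22%) = 2.5428%.
WACC = 0.749 × 10.3600% + 0.251 × 2.5428% = 8.3979%.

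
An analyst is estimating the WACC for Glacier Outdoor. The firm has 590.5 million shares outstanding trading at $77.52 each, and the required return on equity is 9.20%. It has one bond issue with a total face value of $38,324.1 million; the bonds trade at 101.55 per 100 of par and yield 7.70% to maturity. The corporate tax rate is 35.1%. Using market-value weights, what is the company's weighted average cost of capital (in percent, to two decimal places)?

Market value of equity E = 77.52 × 590.5m = 45775.56m. Market value of debt D = 38324.1m × 101.55/100 = 38918.12355m.
Total capital V = 45775.56 + 38918.12355 = 84693.68355.
Equity: weight = 45775.56/84693.68355 = 0.5405; cost = 9.2%.
Bonds outstanding: weight = 38918.12355/84693.68355 = 0.4595; after-tax cost = 7.7% × (1 − 35.1%) = 4.9973%.
WACC = 0.5405 × 9.2000% + 0.4595 × 4.9973% = 7.2688%.

7.27%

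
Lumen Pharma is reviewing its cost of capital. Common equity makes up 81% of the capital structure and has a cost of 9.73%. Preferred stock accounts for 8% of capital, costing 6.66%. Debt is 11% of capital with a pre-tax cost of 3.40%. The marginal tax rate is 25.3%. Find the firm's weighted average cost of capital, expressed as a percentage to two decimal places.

8.69%

After-tax cost of debt = 3.4% × (1 − 25.3%) = 2.5398%.
WACC = 0.810 × 9.7300% + 0.080 × 6.6600% + 0.110 × 2.5398% = 8.6935%.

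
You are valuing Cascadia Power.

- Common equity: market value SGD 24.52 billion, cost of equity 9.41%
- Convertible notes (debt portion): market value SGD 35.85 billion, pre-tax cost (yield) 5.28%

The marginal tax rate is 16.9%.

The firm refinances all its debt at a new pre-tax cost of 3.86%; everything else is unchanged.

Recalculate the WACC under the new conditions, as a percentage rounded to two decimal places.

After the change:
Total capital V = 24.52 + 35.85 = 60.37.
Equity: weight = 24.52/60.37 = 0.4062; cost = 9.41%.
Convertible notes (debt portion): weight = 35.85/60.37 = 0.5938; after-tax cost = 3.86% × (1 − 16.9%) = 3.2077%.
WACC = 0.4062 × 9.4100% + 0.5938 × 3.2077% = 5.7268%.

5.73%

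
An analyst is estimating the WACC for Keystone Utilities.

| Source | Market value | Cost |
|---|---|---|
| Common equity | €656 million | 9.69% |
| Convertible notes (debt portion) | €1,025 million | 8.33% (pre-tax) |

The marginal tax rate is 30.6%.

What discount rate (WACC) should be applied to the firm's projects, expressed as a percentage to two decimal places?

Total capital V = 656 + 1025 = 1681.
Equity: weight = 656/1681 = 0.3902; cost = 9.69%.
Convertible notes (debt portion): weight = 1025/1681 = 0.6098; after-tax cost = 8.33% × (1 − 30.6%) = 5.7810%.
WACC = 0.3902 × 9.6900% + 0.6098 × 5.7810% = 7.3065%.

7.31%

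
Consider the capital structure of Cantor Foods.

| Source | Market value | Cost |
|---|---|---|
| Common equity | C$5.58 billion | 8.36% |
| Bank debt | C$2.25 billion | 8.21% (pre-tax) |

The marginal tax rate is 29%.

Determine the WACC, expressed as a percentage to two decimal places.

Total capital V = 5.58 + 2.25 = 7.83.
Equity: weight = 5.58/7.83 = 0.7126; cost = 8.36%.
Bank debt: weight = 2.25/7.83 = 0.2874; after-tax cost = 8.21% × (1 − 29%) = 5.8291%.
WACC = 0.7126 × 8.3600% + 0.2874 × 5.8291% = 7.6327%.

7.63%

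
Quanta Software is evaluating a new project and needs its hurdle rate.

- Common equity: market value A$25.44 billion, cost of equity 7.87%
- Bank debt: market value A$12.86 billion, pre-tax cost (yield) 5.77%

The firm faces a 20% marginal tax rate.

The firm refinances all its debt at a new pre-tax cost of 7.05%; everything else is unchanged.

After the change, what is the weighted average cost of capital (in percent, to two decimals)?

7.12%

After the change:
Total capital V = 25.44 + 12.86 = 38.3.
Equity: weight = 25.44/38.3 = 0.6642; cost = 7.87%.
Bank debt: weight = 12.86/38.3 = 0.3358; after-tax cost = 7.05% × (1 − 20%) = 5.6400%.
WACC = 0.6642 × 7.8700% + 0.3358 × 5.6400% = 7.1212%.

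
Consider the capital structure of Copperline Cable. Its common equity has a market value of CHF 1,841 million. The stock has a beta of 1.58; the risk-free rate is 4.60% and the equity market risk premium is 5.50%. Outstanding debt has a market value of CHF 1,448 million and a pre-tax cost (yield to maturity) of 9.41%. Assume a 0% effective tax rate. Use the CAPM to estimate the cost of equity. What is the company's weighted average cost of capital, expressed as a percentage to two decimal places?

11.58%

Cost of equity via CAPM: Re = 4.6% + 1.58 × 5.5% = 13.2900%.
Total capital V = 1841 + 1448 = 3289.
Equity: weight = 1841/3289 = 0.5597; cost = 13.29%.
Debt: weight = 1448/3289 = 0.4403; after-tax cost = 9.41% × (1 − 0%) = 9.4100%.
WACC = 0.5597 × 13.2900% + 0.4403 × 9.4100% = 11.5818%.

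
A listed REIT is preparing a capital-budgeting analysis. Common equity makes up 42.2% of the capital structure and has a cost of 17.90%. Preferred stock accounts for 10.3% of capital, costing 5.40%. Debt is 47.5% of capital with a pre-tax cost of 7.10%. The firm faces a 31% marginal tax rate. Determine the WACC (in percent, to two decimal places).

After-tax cost of debt = 7.1% × (1 − 31%) = 4.8990%.
WACC = 0.422 × 17.9000% + 0.103 × 5.4000% + 0.475 × 4.8990% = 10.4370%.

10.44%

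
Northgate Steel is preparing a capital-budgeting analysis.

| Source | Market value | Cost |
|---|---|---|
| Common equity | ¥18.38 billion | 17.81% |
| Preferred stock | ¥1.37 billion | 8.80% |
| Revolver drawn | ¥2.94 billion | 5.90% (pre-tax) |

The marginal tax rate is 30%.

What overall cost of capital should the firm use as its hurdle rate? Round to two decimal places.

Total capital V = 18.38 + 1.37 + 2.94 = 22.69.
Equity: weight = 18.38/22.69 = 0.8100; cost = 17.81%.
Preferred: weight = 1.37/22.69 = 0.0604; cost = 8.8%.
Revolver drawn: weight = 2.94/22.69 = 0.1296; after-tax cost = 5.9% × (1 − 30%) = 4.1300%.
WACC = 0.8100 × 17.8100% + 0.0604 × 8.8000% + 0.1296 × 4.1300% = 15.4934%.

15.49%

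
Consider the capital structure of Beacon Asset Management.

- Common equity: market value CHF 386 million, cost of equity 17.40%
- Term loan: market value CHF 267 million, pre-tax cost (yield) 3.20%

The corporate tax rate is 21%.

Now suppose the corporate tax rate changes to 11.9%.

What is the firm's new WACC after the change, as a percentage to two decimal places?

After the change:
Total capital V = 386 + 267 = 653.
Equity: weight = 386/653 = 0.5911; cost = 17.4%.
Term loan: weight = 267/653 = 0.4089; after-tax cost = 3.2% × (1 − 11.9%) = 2.8192%.
WACC = 0.5911 × 17.4000% + 0.4089 × 2.8192% = 11.4382%.

11.44%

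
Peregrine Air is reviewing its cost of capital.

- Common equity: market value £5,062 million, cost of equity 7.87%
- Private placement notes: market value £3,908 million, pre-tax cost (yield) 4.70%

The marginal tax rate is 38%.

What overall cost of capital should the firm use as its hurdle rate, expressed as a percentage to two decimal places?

Total capital V = 5062 + 3908 = 8970.
Equity: weight = 5062/8970 = 0.5643; cost = 7.87%.
Private placement notes: weight = 3908/8970 = 0.4357; after-tax cost = 4.7% × (1 − 38%) = 2.9140%.
WACC = 0.5643 × 7.8700% + 0.4357 × 2.9140% = 5.7108%.

5.71%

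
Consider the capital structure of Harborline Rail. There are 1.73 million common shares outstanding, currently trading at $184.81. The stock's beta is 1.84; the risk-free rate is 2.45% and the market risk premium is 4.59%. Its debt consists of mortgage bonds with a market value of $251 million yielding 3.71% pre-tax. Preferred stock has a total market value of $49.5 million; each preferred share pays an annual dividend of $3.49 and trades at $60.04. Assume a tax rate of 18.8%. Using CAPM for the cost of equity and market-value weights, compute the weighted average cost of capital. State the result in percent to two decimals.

Cost of equity via CAPM: Re = 2.45% + 1.84 × 4.59% = 10.8956%.
Cost of preferred: Rp = 3.49 / 60.04 = 5.8128%.
Market value of equity E = 184.81 × 1.73m = 319.7213m.
Total capital V = 319.7213 + 49.5 + 251 = 620.2213.
Equity: weight = 319.7213/620.2213 = 0.5155; cost = 10.8956%.
Preferred: weight = 49.5/620.2213 = 0.0798; cost = 5.8128%.
Mortgage bonds: weight = 251/620.2213 = 0.4047; after-tax cost = 3.71% × (1 − 18.8%) = 3.0125%.
WACC = 0.5155 × 10.8956% + 0.0798 × 5.8128% + 0.4047 × 3.0125% = 7.2997%.

7.30%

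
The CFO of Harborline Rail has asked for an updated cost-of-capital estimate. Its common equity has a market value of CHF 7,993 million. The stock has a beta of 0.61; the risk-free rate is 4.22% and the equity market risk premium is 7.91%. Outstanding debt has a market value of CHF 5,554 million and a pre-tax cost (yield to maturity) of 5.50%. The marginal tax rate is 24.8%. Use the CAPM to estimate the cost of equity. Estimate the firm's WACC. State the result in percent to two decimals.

Cost of equity via CAPM: Re = 4.22% + 0.61 × 7.91% = 9.0451%.
Total capital V = 7993 + 5554 = 13547.
Equity: weight = 7993/13547 = 0.5900; cost = 9.0451%.
Debt: weight = 5554/13547 = 0.4100; after-tax cost = 5.5% × (1 − 24.8%) = 4.1360%.
WACC = 0.5900 × 9.0451% + 0.4100 × 4.1360% = 7.0325%.

7.03%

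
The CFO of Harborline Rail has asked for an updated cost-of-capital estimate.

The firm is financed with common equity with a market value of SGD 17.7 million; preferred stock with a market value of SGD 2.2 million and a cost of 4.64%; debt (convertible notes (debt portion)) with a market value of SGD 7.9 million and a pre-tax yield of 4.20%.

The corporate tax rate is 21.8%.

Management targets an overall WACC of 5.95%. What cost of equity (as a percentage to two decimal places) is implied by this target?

Total capital V = 17.7 + 2.2 + 7.9 = 27.8.
Equity weight = 17.7/27.8 = 0.6367.
Preferred weight = 2.2/27.8 = 0.0791.
Convertible notes (debt portion) weight = 7.9/27.8 = 0.2842.
Debt contribution = 0.2842 × 4.2% × (1 − 21.8%) = 0.9333%.
Preferred contribution = 0.0791 × 4.64% = 0.3672%.
Required equity contribution = 5.95% − 1.3005% = 4.6495%.
Re = 4.6495% / 0.6367 = 7.3026%.

7.30%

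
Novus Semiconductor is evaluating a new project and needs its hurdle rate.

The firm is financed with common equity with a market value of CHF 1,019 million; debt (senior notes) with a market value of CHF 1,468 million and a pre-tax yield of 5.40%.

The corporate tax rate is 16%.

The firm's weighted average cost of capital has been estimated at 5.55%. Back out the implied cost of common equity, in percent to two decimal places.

7.01%

Total capital V = 1019 + 1468 = 2487.
Equity weight = 1019/2487 = 0.4097.
Senior notes weight = 1468/2487 = 0.5903.
Debt contribution = 0.5903 × 5.4% × (1 − 16%) = 2.6775%.
Required equity contribution = 5.55% − 2.6775% = 2.8725%.
Re = 2.8725% / 0.4097 = 7.0108%.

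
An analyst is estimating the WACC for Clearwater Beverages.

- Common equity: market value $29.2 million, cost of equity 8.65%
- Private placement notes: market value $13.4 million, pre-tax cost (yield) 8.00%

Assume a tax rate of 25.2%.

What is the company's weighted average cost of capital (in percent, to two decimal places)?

7.81%

Total capital V = 29.2 + 13.4 = 42.6.
Equity: weight = 29.2/42.6 = 0.6854; cost = 8.65%.
Private placement notes: weight = 13.4/42.6 = 0.3146; after-tax cost = 8% × (1 − 25.2%) = 5.9840%.
WACC = 0.6854 × 8.6500% + 0.3146 × 5.9840% = 7.8114%.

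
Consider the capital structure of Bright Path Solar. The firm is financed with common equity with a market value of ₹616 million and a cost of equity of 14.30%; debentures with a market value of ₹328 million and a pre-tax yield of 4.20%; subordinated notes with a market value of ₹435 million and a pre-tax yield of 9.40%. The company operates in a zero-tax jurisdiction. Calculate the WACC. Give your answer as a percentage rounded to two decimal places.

10.35%

Total capital V = 616 + 328 + 435 = 1379.
Equity: weight = 616/1379 = 0.4467; cost = 14.3%.
Debentures: weight = 328/1379 = 0.2379; after-tax cost = 4.2% × (1 − 0%) = 4.2000%.
Subordinated notes: weight = 435/1379 = 0.3154; after-tax cost = 9.4% × (1 − 0%) = 9.4000%.
WACC = 0.4467 × 14.3000% + 0.2379 × 4.2000% + 0.3154 × 9.4000% = 10.3520%.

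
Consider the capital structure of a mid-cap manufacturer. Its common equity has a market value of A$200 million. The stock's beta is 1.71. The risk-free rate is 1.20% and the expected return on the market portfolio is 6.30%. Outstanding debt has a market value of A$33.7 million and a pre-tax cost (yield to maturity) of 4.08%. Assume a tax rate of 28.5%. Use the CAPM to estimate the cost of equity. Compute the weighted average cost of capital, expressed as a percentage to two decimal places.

8.91%

Market risk premium = 6.3% − 1.2% = 5.1%.
Cost of equity via CAPM: Re = 1.2% + 1.71 × 5.1% = 9.9210%.
Total capital V = 200 + 33.7 = 233.7.
Equity: weight = 200/233.7 = 0.8558; cost = 9.921%.
Debt: weight = 33.7/233.7 = 0.1442; after-tax cost = 4.08% × (1 − 28.5%) = 2.9172%.
WACC = 0.8558 × 9.9210% + 0.1442 × 2.9172% = 8.9110%.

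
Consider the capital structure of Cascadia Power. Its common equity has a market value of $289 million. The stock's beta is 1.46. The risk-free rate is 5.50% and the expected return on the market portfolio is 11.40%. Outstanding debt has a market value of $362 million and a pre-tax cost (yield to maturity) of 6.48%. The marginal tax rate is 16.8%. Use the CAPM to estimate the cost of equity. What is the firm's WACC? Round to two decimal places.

9.26%

Market risk premium = 11.4% − 5.5% = 5.9%.
Cost of equity via CAPM: Re = 5.5% + 1.46 × 5.9% = 14.1140%.
Total capital V = 289 + 362 = 651.
Equity: weight = 289/651 = 0.4439; cost = 14.114%.
Debt: weight = 362/651 = 0.5561; after-tax cost = 6.48% × (1 − 16.8%) = 5.3914%.
WACC = 0.4439 × 14.1140% + 0.5561 × 5.3914% = 9.2636%.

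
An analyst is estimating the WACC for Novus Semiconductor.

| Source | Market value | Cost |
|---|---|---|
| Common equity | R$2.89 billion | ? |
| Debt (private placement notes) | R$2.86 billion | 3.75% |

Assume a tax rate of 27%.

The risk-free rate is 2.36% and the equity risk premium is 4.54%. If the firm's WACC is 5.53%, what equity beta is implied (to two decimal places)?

Total capital V = 2.89 + 2.86 = 5.75.
Equity weight = 2.89/5.75 = 0.5026.
Private placement notes weight = 2.86/5.75 = 0.4974.
Debt contribution = 0.4974 × 3.75% × (1 − 27%) = 1.3616%.
Required equity contribution = 5.53% − 1.3616% = 4.1684%  ⇒  Re = 8.2935%.
CAPM: 8.2935% = 2.36% + β × 4.54%  ⇒  β = 1.3069.

1.31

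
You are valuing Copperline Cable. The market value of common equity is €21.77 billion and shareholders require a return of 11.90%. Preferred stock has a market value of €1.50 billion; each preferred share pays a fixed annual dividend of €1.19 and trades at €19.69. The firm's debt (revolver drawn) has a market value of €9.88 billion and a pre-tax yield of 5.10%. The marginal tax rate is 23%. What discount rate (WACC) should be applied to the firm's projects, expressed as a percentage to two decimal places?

Cost of preferred: Rp = 1.19 / 19.69 = 6.0437%.
Total capital V = 21.77 + 1.5 + 9.88 = 33.15.
Equity: weight = 21.77/33.15 = 0.6567; cost = 11.9%.
Preferred: weight = 1.5/33.15 = 0.0452; cost = 6.0437%.
Revolver drawn: weight = 9.88/33.15 = 0.2980; after-tax cost = 5.1% × (1 − 23%) = 3.9270%.
WACC = 0.6567 × 11.9000% + 0.0452 × 6.0437% + 0.2980 × 3.9270% = 9.2587%.

9.26%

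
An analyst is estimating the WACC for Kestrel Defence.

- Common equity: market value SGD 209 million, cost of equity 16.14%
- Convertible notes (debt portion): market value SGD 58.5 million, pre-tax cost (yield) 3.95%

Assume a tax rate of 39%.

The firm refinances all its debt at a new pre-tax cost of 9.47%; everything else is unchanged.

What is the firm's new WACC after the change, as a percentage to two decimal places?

13.87%

After the change:
Total capital V = 209 + 58.5 = 267.5.
Equity: weight = 209/267.5 = 0.7813; cost = 16.14%.
Convertible notes (debt portion): weight = 58.5/267.5 = 0.2187; after-tax cost = 9.47% × (1 − 39%) = 5.7767%.
WACC = 0.7813 × 16.1400% + 0.2187 × 5.7767% = 13.8736%.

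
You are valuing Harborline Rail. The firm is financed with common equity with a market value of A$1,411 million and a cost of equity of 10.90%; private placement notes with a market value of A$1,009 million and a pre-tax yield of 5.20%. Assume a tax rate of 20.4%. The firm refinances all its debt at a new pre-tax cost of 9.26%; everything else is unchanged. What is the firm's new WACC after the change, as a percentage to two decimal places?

After the change:
Total capital V = 1411 + 1009 = 2420.
Equity: weight = 1411/2420 = 0.5831; cost = 10.9%.
Private placement notes: weight = 1009/2420 = 0.4169; after-tax cost = 9.26% × (1 − 20.4%) = 7.3710%.
WACC = 0.5831 × 10.9000% + 0.4169 × 7.3710% = 9.4286%.

9.43%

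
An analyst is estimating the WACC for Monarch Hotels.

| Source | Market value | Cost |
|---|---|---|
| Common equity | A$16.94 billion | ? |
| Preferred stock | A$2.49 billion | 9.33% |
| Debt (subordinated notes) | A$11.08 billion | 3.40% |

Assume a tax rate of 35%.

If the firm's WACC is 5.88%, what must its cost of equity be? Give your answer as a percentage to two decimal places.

Total capital V = 16.94 + 2.49 + 11.08 = 30.51.
Equity weight = 16.94/30.51 = 0.5552.
Preferred weight = 2.49/30.51 = 0.0816.
Subordinated notes weight = 11.08/30.51 = 0.3632.
Debt contribution = 0.3632 × 3.4% × (1 − 35%) = 0.8026%.
Preferred contribution = 0.0816 × 9.33% = 0.7614%.
Required equity contribution = 5.88% − 1.5640% = 4.3160%.
Re = 4.3160% / 0.5552 = 7.7733%.

7.77%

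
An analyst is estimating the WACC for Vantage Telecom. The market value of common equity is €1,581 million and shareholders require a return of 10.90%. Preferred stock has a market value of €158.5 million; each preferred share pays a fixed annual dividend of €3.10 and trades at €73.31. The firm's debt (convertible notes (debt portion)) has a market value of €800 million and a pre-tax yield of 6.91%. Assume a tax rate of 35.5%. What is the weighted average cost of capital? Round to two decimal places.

8.45%

Cost of preferred: Rp = 3.1 / 73.31 = 4.2286%.
Total capital V = 1581 + 158.5 + 800 = 2539.5.
Equity: weight = 1581/2539.5 = 0.6226; cost = 10.9%.
Preferred: weight = 158.5/2539.5 = 0.0624; cost = 4.2286%.
Convertible notes (debt portion): weight = 800/2539.5 = 0.3150; after-tax cost = 6.91% × (1 − 35.5%) = 4.4569%.
WACC = 0.6226 × 10.9000% + 0.0624 × 4.2286% + 0.3150 × 4.4569% = 8.4539%.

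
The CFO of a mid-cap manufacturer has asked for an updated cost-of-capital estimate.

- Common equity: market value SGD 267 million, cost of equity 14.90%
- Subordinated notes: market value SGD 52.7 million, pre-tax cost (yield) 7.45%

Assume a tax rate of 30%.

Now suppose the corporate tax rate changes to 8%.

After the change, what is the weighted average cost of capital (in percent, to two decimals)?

After the change:
Total capital V = 267 + 52.7 = 319.7.
Equity: weight = 267/319.7 = 0.8352; cost = 14.9%.
Subordinated notes: weight = 52.7/319.7 = 0.1648; after-tax cost = 7.45% × (1 − 8%) = 6.8540%.
WACC = 0.8352 × 14.9000% + 0.1648 × 6.8540% = 13.5737%.

13.57%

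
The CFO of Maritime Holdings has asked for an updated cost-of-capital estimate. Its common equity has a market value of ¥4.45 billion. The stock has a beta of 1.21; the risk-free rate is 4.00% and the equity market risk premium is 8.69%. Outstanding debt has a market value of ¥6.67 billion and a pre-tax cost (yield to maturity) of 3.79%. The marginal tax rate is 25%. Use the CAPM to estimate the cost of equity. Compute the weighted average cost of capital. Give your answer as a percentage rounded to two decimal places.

Cost of equity via CAPM: Re = 4.0% + 1.21 × 8.69% = 14.5149%.
Total capital V = 4.45 + 6.67 = 11.12.
Equity: weight = 4.45/11.12 = 0.4002; cost = 14.5149%.
Debt: weight = 6.67/11.12 = 0.5998; after-tax cost = 3.79% × (1 − 25%) = 2.8425%.
WACC = 0.4002 × 14.5149% + 0.5998 × 2.8425% = 7.5136%.

7.51%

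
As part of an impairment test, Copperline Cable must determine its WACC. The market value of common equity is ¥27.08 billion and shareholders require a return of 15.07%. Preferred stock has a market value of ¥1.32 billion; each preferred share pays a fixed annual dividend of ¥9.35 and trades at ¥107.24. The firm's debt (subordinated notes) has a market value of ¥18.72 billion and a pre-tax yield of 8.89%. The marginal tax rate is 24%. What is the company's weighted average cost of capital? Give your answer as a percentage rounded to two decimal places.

Cost of preferred: Rp = 9.35 / 107.24 = 8.7188%.
Total capital V = 27.08 + 1.32 + 18.72 = 47.12.
Equity: weight = 27.08/47.12 = 0.5747; cost = 15.07%.
Preferred: weight = 1.32/47.12 = 0.0280; cost = 8.7188%.
Subordinated notes: weight = 18.72/47.12 = 0.3973; after-tax cost = 8.89% × (1 − 24%) = 6.7564%.
WACC = 0.5747 × 15.0700% + 0.0280 × 8.7188% + 0.3973 × 6.7564% = 11.5892%.

11.59%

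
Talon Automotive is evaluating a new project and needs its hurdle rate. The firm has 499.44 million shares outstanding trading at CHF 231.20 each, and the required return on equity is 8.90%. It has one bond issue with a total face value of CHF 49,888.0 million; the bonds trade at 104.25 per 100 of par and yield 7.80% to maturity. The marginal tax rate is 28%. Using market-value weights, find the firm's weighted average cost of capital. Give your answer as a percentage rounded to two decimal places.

Market value of equity E = 231.2 × 499.44m = 115470.528m. Market value of debt D = 49888m × 104.25/100 = 52008.24m.
Total capital V = 115470.528 + 52008.24 = 167478.768.
Equity: weight = 115470.528/167478.768 = 0.6895; cost = 8.9%.
Bonds outstanding: weight = 52008.24/167478.768 = 0.3105; after-tax cost = 7.8% × (1 − 28%) = 5.6160%.
WACC = 0.6895 × 8.9000% + 0.3105 × 5.6160% = 7.8802%.

7.88%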